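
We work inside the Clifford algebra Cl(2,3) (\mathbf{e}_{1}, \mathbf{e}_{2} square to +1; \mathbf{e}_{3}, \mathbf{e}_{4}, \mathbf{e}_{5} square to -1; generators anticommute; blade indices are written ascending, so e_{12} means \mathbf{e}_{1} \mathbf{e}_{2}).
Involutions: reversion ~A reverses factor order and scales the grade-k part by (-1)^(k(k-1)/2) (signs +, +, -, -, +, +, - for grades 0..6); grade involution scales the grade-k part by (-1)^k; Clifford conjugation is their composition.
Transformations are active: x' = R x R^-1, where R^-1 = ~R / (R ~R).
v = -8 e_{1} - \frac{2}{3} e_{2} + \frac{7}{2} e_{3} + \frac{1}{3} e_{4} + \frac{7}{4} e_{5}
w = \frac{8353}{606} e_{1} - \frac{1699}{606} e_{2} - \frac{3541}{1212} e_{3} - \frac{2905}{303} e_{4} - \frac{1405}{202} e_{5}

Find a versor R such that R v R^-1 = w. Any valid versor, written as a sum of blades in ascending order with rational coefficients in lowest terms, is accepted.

Reasoning: v^2 = w^2 = \frac{2353}{48} since conjugation preserves the quadratic form; R = v + w = \frac{3505}{606} e_{1} - \frac{701}{202} e_{2} + \frac{701}{1212} e_{3} - \frac{2804}{303} e_{4} - \frac{2103}{404} e_{5} is then valid when invertible, keeping its own part and reversing (v - w)/2.
Answer: \frac{3505}{606} e_{1} - \frac{701}{202} e_{2} + \frac{701}{1212} e_{3} - \frac{2804}{303} e_{4} - \frac{2103}{404} e_{5}


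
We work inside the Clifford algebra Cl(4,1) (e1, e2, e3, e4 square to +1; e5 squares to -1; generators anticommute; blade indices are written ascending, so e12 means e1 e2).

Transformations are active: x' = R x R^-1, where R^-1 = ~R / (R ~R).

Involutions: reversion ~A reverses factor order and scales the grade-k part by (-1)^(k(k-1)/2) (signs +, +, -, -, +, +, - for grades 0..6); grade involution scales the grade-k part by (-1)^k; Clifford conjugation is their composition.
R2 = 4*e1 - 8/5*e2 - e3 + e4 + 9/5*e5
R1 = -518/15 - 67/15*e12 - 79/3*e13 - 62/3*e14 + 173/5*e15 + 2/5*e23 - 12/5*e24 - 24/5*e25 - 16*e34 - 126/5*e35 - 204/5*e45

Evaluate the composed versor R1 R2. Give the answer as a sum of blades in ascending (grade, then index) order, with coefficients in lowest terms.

Distribute over the terms of R2 (each basis-blade product reordered to ascending indices, repeated generators contracted through their squares):
R1 (4*e1) = -2072/15*e1 + 268/15*e2 + 316/3*e3 + 248/3*e4 - 692/5*e5 + 8/5*e123 - 48/5*e124 - 96/5*e125 - 64*e134 - 504/5*e135 - 816/5*e145
R1 (-8/5*e2) = 536/75*e1 + 4144/75*e2 + 16/25*e3 - 96/25*e4 - 192/25*e5 - 632/15*e123 - 496/15*e124 + 1384/25*e125 + 128/5*e234 + 1008/25*e235 + 1632/25*e245
R1 (-e3) = 79/3*e1 - 2/5*e2 + 518/15*e3 - 16*e4 - 126/5*e5 + 67/15*e123 - 62/3*e134 + 173/5*e135 - 12/5*e234 - 24/5*e235 + 204/5*e345
R1 (e4) = -62/3*e1 - 12/5*e2 - 16*e3 - 518/15*e4 + 204/5*e5 - 67/15*e124 - 79/3*e134 - 173/5*e145 + 2/5*e234 + 24/5*e245 + 126/5*e345
R1 (9/5*e5) = -1557/25*e1 + 216/25*e2 + 1134/25*e3 + 1836/25*e4 - 1554/25*e5 - 201/25*e125 - 237/5*e135 - 186/5*e145 + 18/25*e235 - 108/25*e245 - 144/5*e345
Summing the partial products and collecting blades:
Answer: -938/5*e1 + 1974/25*e2 + 2548/15*e3 + 1526/15*e4 - 4816/25*e5 - 541/15*e123 - 707/15*e124 + 703/25*e125 - 111*e134 - 568/5*e135 - 235*e145 + 118/5*e234 + 906/25*e235 + 1644/25*e245 + 186/5*e345


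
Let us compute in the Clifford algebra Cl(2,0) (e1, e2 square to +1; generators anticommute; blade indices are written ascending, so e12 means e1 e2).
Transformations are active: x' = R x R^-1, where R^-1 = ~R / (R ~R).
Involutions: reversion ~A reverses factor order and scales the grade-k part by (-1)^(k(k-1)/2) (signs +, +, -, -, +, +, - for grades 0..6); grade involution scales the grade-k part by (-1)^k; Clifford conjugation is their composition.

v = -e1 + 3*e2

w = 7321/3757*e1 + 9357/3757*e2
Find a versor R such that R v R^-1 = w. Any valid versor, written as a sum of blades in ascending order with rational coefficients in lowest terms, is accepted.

Reasoning: v^2 = w^2 = 10 since conjugation preserves the quadratic form; R = v + w = 3564/3757*e1 + 20628/3757*e2 is then valid when invertible, keeping its own part and reversing (v - w)/2.
Answer: 3564/3757*e1 + 20628/3757*e2


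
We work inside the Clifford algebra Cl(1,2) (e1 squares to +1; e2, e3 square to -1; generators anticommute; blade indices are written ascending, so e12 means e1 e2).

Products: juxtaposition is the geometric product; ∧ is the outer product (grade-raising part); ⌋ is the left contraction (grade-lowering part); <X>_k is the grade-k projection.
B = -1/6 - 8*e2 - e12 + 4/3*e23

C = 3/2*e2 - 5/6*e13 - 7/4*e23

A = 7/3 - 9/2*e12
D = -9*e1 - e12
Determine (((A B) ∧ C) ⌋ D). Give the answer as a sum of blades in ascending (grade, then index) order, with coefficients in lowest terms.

step 1: 37/9 - 36*e1 - 56/3*e2 - 19/12*e12 + 6*e13 + 28/9*e23
step 2: 37/6*e2 - 54*e12 - 185/54*e13 - 259/36*e23 + 346/9*e123
step 3: 54 - 37/6*e1
Answer: 54 - 37/6*e1


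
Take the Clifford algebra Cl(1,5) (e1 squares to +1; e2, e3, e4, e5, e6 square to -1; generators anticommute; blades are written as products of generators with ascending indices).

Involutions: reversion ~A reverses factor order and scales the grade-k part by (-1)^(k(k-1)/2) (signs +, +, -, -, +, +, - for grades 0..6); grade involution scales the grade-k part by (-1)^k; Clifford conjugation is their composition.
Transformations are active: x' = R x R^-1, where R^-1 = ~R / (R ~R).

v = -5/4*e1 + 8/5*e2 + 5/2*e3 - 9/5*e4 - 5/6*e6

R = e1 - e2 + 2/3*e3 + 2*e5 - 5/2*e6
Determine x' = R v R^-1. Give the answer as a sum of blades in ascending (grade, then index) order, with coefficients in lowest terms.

~R = e1 - e2 + 2/3*e3 + 2*e5 - 5/2*e6, and R ~R = -385/36, so R^-1 = ~R / (-385/36).
R v = -17/5 + 7/20*e1 e2 + 10/3*e1 e3 - 9/5*e1 e4 + 5/2*e1 e5 - 95/24*e1 e6 - 107/30*e2 e3 + 9/5*e2 e4 - 16/5*e2 e5 + 29/6*e2 e6 - 6/5*e3 e4 - 5*e3 e5 + 205/36*e3 e6 + 18/5*e4 e5 - 9/2*e4 e6 - 5/3*e5 e6
Answer: 14521/7700*e1 - 4304/1925*e2 - 7993/3850*e3 + 9/5*e4 + 2448/1925*e5 - 1747/2310*e6


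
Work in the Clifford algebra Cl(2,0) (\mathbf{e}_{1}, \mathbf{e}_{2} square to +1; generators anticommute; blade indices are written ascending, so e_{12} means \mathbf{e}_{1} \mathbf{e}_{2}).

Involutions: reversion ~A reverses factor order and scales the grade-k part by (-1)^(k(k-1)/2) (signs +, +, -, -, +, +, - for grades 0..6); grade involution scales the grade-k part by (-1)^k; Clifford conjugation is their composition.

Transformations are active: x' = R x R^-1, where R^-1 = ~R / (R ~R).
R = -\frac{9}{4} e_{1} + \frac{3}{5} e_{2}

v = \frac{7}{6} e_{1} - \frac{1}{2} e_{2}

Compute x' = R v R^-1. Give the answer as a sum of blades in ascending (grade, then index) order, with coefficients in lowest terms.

~R = -\frac{9}{4} e_{1} + \frac{3}{5} e_{2}, and R ~R = \frac{2169}{400}, so R^-1 = ~R / (\frac{2169}{400}).
R v = -\frac{117}{40} + \frac{17}{40} e_{12}
Answer: \frac{1823}{1446} e_{1} - \frac{71}{482} e_{2}


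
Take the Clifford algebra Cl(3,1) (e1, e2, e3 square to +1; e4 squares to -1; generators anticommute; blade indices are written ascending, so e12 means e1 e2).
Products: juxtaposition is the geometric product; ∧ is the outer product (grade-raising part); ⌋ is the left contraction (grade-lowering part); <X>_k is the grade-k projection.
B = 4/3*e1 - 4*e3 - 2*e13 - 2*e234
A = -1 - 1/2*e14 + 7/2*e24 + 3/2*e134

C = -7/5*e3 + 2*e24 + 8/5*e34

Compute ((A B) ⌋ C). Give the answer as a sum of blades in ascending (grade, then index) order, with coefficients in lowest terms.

step 1: -4/3*e1 + 11*e3 + 11/3*e4 - 3*e12 + 2*e13 + 6*e14 + 3*e34 - e123 + 14/3*e124 - 2*e134 + 16*e234 + 7*e1234
step 2: -53/5 + 22/3*e2 + 88/15*e3 + 88/5*e4
Answer: -53/5 + 22/3*e2 + 88/15*e3 + 88/5*e4


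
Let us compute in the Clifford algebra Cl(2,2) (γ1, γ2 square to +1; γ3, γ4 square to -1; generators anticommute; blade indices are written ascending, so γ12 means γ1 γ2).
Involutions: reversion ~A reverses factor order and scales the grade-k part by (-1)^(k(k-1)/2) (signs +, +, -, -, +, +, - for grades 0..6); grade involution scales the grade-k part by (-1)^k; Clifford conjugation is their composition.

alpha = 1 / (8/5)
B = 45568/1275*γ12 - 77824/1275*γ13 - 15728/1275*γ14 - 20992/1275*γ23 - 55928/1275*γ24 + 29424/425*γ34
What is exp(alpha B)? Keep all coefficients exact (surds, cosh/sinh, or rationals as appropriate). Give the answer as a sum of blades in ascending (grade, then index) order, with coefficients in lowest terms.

B^2 term by term: the squares give (45568/1275)^2*(γ12)^2 + (-77824/1275)^2*(γ13)^2 + (-15728/1275)^2*(γ14)^2 + (-20992/1275)^2*(γ23)^2 + (-55928/1275)^2*(γ24)^2 + (29424/425)^2*(γ34)^2 = 2076442624/1625625*(-1) + 6056574976/1625625*(+1) + 247369984/1625625*(+1) + 440664064/1625625*(+1) + 3127941184/1625625*(+1) + 865771776/180625*(-1) = 64/25 (each basis 2-blade squares to minus the product of its generators' squares); cross terms between blades sharing an index anticommute and cancel; the commuting (index-disjoint) pairs give grade-4 terms 2*c*c'*(blade product), which cancel blade by blade — γ1234: 893861888/180625 - 8705081344/1625625 + 660324352/1625625 = 0 — confirming B is simple. So B^2 = 64/25.
B^2 = 64/25 — hyperbolic case — the even/odd split gives cosh and sinh: l = 8/5, alpha*l = 1, so exp(alpha B) = cosh(1) + (sinh(1)/(8/5))*B = cosh(1) + (5*sinh(1)/8)*B.
Answer: cosh(1) + 5696*sinh(1)/255*γ12 - 9728*sinh(1)/255*γ13 - 1966*sinh(1)/255*γ14 - 2624*sinh(1)/255*γ23 - 6991*sinh(1)/255*γ24 + 3678*sinh(1)/85*γ34


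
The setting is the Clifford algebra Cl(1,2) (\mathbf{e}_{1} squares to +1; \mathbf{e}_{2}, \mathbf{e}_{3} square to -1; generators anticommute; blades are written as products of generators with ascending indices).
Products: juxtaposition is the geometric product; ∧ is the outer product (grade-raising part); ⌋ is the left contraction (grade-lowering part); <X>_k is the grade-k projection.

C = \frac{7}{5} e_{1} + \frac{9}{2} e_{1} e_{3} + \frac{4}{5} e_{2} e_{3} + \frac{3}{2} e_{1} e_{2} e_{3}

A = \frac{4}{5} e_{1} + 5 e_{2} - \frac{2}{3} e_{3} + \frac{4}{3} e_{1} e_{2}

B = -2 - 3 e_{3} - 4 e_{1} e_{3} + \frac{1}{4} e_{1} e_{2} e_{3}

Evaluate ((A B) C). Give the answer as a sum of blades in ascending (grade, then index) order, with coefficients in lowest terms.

step 1: -2 + \frac{16}{15} e_{1} - 10 e_{2} - \frac{23}{15} e_{3} - \frac{5}{2} e_{1} e_{2} - \frac{23}{20} e_{1} e_{3} - \frac{142}{15} e_{2} e_{3} + 16 e_{1} e_{2} e_{3}
step 2: -\frac{2413}{120} - \frac{83}{10} e_{1} - \frac{40801}{600} e_{2} + \frac{533}{50} e_{3} + \frac{2899}{50} e_{1} e_{2} - \frac{1489}{75} e_{1} e_{3} + \frac{673}{20} e_{2} e_{3} + \frac{148}{5} e_{1} e_{2} e_{3}
Answer: -\frac{2413}{120} - \frac{83}{10} e_{1} - \frac{40801}{600} e_{2} + \frac{533}{50} e_{3} + \frac{2899}{50} e_{1} e_{2} - \frac{1489}{75} e_{1} e_{3} + \frac{673}{20} e_{2} e_{3} + \frac{148}{5} e_{1} e_{2} e_{3}


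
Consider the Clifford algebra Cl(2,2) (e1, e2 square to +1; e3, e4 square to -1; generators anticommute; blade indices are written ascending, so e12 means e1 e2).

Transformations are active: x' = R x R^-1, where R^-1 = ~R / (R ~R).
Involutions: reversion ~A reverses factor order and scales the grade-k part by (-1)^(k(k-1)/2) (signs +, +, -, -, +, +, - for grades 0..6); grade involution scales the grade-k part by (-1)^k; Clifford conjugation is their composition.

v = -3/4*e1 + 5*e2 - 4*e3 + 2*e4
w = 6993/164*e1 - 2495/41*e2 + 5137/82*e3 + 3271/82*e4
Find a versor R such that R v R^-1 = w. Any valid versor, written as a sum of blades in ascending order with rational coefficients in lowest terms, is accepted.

Key observation: q(v) = q(w) = 89/16 (sandwiches preserve the norm), so R = v + w = 3435/82*e1 - 2290/41*e2 + 4809/82*e3 + 3435/82*e4 works whenever it is invertible — the component of v along it is kept and (v - w)/2 reverses, sending v to w.
Answer: 3435/82*e1 - 2290/41*e2 + 4809/82*e3 + 3435/82*e4


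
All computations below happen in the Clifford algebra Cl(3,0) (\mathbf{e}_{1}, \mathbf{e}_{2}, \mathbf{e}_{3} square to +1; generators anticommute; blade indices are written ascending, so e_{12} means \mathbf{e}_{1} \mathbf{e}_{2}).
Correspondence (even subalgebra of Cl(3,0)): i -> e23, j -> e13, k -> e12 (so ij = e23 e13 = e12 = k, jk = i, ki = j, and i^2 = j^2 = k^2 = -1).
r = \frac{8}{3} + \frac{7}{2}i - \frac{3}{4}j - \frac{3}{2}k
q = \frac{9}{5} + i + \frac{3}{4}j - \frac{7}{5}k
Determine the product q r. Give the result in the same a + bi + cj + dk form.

In blades: q = \frac{9}{5} - \frac{7}{5} e_{12} + \frac{3}{4} e_{13} + e_{23}, r = \frac{8}{3} - \frac{3}{2} e_{12} - \frac{3}{4} e_{13} + \frac{7}{2} e_{23}.
Distribute q over r term by term (generator squares from the signature, products reordered to ascending indices): (\frac{9}{5})*r = \frac{24}{5} - \frac{27}{10} e_{12} - \frac{27}{20} e_{13} + \frac{63}{10} e_{23}; (-\frac{7}{5} e_{12})*r = -\frac{21}{10} - \frac{56}{15} e_{12} - \frac{49}{10} e_{13} - \frac{21}{20} e_{23}; (\frac{3}{4} e_{13})*r = \frac{9}{16} - \frac{21}{8} e_{12} + 2 e_{13} - \frac{9}{8} e_{23}; (e_{23})*r = -\frac{7}{2} - \frac{3}{4} e_{12} + \frac{3}{2} e_{13} + \frac{8}{3} e_{23}.
Sum: -\frac{19}{80} - \frac{1177}{120} e_{12} - \frac{11}{4} e_{13} + \frac{163}{24} e_{23}; translating back through the correspondence:
Answer: -\frac{19}{80} + \frac{163}{24}i - \frac{11}{4}j - \frac{1177}{120}k


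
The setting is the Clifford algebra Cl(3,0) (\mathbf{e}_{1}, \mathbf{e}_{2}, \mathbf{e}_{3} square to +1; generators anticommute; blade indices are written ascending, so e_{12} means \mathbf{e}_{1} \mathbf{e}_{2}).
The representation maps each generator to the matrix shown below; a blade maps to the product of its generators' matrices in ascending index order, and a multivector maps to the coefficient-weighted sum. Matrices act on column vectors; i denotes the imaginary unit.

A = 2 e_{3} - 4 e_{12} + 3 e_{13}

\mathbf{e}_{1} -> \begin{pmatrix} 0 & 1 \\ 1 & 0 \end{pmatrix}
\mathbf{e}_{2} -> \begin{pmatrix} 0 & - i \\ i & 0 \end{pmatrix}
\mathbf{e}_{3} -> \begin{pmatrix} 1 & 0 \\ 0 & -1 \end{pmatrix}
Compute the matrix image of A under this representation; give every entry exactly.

Bivector images (products of the table entries): rho(e_{12}) = rho(\mathbf{e}_{1})rho(\mathbf{e}_{2}) = \begin{pmatrix} i & 0 \\ 0 & - i \end{pmatrix}; rho(e_{13}) = rho(\mathbf{e}_{1})rho(\mathbf{e}_{3}) = \begin{pmatrix} 0 & -1 \\ 1 & 0 \end{pmatrix}.
M = (2)*rho(e_{3}) + (-4)*rho(e_{12}) + (3)*rho(e_{13}), summed entrywise:
Answer: \begin{pmatrix} 2 - 4 i & -3 \\ 3 & -2 + 4 i \end{pmatrix}


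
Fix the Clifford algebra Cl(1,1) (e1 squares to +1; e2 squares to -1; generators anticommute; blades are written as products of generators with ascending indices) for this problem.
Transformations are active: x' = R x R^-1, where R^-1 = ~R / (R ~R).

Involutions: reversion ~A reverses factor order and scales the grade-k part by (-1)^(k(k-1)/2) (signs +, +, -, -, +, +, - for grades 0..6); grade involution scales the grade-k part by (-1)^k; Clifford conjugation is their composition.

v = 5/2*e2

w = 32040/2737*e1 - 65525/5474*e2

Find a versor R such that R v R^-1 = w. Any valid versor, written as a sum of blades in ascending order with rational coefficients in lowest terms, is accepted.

Since q(v) = q(w) = -25/4, the sum R = v + w = 32040/2737*e1 - 25920/2737*e2 does the job whenever invertible.
Answer: 32040/2737*e1 - 25920/2737*e2


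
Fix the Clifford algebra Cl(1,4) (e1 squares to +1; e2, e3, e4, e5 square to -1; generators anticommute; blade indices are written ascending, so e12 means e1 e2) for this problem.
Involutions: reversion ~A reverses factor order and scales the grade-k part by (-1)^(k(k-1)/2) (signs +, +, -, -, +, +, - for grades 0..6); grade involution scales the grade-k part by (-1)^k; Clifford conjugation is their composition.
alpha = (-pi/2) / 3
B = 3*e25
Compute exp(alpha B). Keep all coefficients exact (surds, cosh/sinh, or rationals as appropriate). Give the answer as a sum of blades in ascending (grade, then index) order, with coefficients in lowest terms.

B^2 = (3)^2*(e25)^2 = 9*(-1) = -9 (a basis 2-blade squares to minus the product of its generators' squares).
B^2 = -9 — since the square is negative, the closed form is circular: l = 3, alpha*l = -pi/2, so exp(alpha B) = cos(-pi/2) + (sin(-pi/2)/3)*B = 0 + (-1/3)*B.
Answer: -e25


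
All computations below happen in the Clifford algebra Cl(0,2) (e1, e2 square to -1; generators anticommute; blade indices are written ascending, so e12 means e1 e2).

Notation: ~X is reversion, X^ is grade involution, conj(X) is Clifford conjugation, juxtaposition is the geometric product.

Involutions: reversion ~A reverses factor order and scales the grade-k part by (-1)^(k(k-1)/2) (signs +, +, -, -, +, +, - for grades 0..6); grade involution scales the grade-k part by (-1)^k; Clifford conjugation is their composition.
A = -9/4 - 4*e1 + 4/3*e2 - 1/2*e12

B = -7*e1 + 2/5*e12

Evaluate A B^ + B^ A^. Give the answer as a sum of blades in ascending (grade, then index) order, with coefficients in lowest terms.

first term: 141/5 - 913/60*e1 - 19/10*e2 - 307/30*e12
second term: -139/5 - 913/60*e1 + 51/10*e2 - 307/30*e12
Answer: 2/5 - 913/30*e1 + 16/5*e2 - 307/15*e12


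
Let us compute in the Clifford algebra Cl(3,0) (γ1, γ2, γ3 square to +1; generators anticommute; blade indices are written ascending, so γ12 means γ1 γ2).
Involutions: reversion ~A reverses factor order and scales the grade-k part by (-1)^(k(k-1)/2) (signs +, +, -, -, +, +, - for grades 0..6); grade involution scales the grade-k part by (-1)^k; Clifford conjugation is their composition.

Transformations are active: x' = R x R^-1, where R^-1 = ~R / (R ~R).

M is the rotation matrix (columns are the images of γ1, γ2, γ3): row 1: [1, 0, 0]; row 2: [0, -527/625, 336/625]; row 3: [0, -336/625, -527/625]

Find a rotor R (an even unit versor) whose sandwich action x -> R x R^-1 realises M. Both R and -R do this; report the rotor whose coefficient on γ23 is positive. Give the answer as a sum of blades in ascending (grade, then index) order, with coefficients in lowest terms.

Method: write R = a + b12*γ12 + b13*γ13 + b23*γ23 with a^2 + b12^2 + b13^2 + b23^2 = 1 (so R^-1 = ~R). Expanding the columns R e_j ~R gives tr M = 4a^2 - 1 and, from the antisymmetric part, M21 - M12 = -4a*b12, M13 - M31 = 4a*b13, M32 - M23 = -4a*b23.
Here tr M = -429/625, so a^2 = (1 + tr M)/4 = 49/625 and a = ±7/25. Taking a = 7/25: M21 - M12 = 0, M13 - M31 = 0, M32 - M23 = -672/625, giving b12 = 0, b13 = 0, b23 = 24/25, i.e. R = 7/25 + 24/25*γ23.
Its γ23 coefficient is already positive.
Answer: 7/25 + 24/25*γ23. Uniqueness: Spin(3) -> SO(3) maps R and -R to the same rotation of trace -429/625; fixing the sign of the γ23 coefficient removes the ambiguity.


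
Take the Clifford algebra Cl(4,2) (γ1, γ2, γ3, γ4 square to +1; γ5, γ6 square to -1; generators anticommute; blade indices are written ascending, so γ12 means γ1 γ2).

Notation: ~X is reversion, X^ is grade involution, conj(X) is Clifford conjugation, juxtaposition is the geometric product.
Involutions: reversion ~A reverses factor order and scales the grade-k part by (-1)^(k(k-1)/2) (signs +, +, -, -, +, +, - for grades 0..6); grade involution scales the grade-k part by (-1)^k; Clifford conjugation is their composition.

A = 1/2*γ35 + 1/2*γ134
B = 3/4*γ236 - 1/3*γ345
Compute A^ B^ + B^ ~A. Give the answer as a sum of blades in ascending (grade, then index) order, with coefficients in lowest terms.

first term: -1/6*γ4 + 1/6*γ15 + 3/8*γ256 - 3/8*γ1246
second term: 1/6*γ4 - 1/6*γ15 + 3/8*γ256 - 3/8*γ1246
Answer: 3/4*γ256 - 3/4*γ1246


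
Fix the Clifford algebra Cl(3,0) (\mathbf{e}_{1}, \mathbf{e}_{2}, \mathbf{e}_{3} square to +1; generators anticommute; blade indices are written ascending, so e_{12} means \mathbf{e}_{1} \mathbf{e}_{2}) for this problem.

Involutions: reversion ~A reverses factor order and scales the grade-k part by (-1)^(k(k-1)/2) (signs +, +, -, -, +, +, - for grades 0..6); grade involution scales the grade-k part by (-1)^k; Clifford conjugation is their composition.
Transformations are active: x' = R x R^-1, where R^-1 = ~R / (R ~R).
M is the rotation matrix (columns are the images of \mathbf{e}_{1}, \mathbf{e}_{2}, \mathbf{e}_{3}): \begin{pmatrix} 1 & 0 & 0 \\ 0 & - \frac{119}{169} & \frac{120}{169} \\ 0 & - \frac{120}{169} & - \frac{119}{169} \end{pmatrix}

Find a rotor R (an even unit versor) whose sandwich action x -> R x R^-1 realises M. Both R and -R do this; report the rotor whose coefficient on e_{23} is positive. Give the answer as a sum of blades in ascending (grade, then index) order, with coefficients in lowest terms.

Method: write R = a + b12*e_{12} + b13*e_{13} + b23*e_{23} with a^2 + b12^2 + b13^2 + b23^2 = 1 (so R^-1 = ~R). Expanding the columns R e_j ~R gives tr M = 4a^2 - 1 and, from the antisymmetric part, M21 - M12 = -4a*b12, M13 - M31 = 4a*b13, M32 - M23 = -4a*b23.
Here tr M = -\frac{69}{169}, so a^2 = (1 + tr M)/4 = \frac{25}{169} and a = ±\frac{5}{13}. Taking a = \frac{5}{13}: M21 - M12 = 0, M13 - M31 = 0, M32 - M23 = -\frac{240}{169}, giving b12 = 0, b13 = 0, b23 = \frac{12}{13}, i.e. R = \frac{5}{13} + \frac{12}{13} e_{23}.
Its e_{23} coefficient is already positive.
Answer: \frac{5}{13} + \frac{12}{13} e_{23}. Uniqueness: Spin(3) -> SO(3) maps R and -R to the same rotation of trace -\frac{69}{169}; fixing the sign of the e_{23} coefficient removes the ambiguity.


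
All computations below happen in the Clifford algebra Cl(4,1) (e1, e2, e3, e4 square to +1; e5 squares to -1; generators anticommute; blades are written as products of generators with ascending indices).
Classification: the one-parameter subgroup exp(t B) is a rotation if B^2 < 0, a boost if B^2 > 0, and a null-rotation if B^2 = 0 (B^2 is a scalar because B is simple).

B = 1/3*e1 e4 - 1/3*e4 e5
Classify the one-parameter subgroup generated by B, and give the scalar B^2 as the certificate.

B^2 term by term: the squares give (1/3)^2*(e1 e4)^2 + (-1/3)^2*(e4 e5)^2 = 1/9*(-1) + 1/9*(+1) = 0 (each basis 2-blade squares to minus the product of its generators' squares); cross terms between blades sharing an index anticommute and cancel. So B^2 = 0.
Answer: null-rotation, certificate B^2 = 0. One invariant decides it: the square 0 survives every conjugation, and its sign is exactly the classification.


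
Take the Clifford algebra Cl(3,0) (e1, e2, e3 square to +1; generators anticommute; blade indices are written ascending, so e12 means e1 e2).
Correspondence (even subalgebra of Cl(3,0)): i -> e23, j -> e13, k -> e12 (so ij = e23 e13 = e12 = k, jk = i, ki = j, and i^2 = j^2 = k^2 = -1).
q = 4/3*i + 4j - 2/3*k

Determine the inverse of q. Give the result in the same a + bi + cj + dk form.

In blades: q = -2/3*e12 + 4*e13 + 4/3*e23.
With qbar = 2/3*e12 - 4*e13 - 4/3*e23 (scalar fixed, mapped units negated), q qbar = 164/9 (the sum of squared coefficients), so q^-1 = qbar / (164/9) = 3/82*e12 - 9/41*e13 - 3/41*e23; translating back:
Answer: -3/41*i - 9/41*j + 3/82*k


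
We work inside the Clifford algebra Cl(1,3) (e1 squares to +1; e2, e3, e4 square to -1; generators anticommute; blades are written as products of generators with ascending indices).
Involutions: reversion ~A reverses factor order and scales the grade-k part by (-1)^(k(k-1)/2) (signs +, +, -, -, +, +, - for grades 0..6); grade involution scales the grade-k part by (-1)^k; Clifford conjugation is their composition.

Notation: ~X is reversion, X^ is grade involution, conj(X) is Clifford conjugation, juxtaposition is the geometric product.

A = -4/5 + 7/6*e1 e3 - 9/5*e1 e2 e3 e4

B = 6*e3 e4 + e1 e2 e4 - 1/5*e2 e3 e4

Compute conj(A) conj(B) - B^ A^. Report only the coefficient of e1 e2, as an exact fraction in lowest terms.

first term: 9/25*e1 + 9/5*e3 - 54/5*e1 e2 - 7*e1 e4 + 24/5*e3 e4 - 17/30*e1 e2 e4 - 151/150*e2 e3 e4
second term: 9/25*e1 + 9/5*e3 + 54/5*e1 e2 + 7*e1 e4 - 24/5*e3 e4 + 17/30*e1 e2 e4 + 151/150*e2 e3 e4
Answer: -108/5


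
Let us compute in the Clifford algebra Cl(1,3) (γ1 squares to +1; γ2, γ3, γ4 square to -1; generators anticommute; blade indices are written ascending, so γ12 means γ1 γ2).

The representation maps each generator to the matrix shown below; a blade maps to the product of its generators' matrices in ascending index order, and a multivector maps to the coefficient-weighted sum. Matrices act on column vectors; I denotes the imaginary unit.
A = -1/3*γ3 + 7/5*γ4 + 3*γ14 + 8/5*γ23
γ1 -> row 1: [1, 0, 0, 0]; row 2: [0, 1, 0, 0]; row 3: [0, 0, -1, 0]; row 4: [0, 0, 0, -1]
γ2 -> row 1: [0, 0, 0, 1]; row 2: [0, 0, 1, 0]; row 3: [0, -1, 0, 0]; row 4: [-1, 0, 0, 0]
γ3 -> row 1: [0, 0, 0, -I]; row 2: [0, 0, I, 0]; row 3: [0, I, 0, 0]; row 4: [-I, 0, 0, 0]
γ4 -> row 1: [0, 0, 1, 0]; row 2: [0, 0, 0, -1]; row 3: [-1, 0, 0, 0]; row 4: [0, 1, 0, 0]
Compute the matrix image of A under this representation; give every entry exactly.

Bivector images (products of the table entries): rho(γ14) = rho(γ1)rho(γ4) = row 1: [0, 0, 1, 0]; row 2: [0, 0, 0, -1]; row 3: [1, 0, 0, 0]; row 4: [0, -1, 0, 0]; rho(γ23) = rho(γ2)rho(γ3) = row 1: [-I, 0, 0, 0]; row 2: [0, I, 0, 0]; row 3: [0, 0, -I, 0]; row 4: [0, 0, 0, I].
M = (-1/3)*rho(γ3) + (7/5)*rho(γ4) + (3)*rho(γ14) + (8/5)*rho(γ23), summed entrywise:
Answer: row 1: [-8*I/5, 0, 22/5, I/3]; row 2: [0, 8*I/5, -I/3, -22/5]; row 3: [8/5, -I/3, -8*I/5, 0]; row 4: [I/3, -8/5, 0, 8*I/5]


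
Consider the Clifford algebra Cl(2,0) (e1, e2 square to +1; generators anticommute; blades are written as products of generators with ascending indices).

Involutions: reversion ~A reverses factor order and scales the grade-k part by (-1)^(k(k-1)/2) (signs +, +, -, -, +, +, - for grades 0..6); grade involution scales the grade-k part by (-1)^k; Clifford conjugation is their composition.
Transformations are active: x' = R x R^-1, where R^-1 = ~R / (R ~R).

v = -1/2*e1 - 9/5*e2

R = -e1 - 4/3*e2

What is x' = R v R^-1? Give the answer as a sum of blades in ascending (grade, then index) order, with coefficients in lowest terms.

~R = -e1 - 4/3*e2, and R ~R = 25/9, so R^-1 = ~R / (25/9).
R v = 29/10 + 17/15*e1 e2
Answer: -397/250*e1 - 123/125*e2


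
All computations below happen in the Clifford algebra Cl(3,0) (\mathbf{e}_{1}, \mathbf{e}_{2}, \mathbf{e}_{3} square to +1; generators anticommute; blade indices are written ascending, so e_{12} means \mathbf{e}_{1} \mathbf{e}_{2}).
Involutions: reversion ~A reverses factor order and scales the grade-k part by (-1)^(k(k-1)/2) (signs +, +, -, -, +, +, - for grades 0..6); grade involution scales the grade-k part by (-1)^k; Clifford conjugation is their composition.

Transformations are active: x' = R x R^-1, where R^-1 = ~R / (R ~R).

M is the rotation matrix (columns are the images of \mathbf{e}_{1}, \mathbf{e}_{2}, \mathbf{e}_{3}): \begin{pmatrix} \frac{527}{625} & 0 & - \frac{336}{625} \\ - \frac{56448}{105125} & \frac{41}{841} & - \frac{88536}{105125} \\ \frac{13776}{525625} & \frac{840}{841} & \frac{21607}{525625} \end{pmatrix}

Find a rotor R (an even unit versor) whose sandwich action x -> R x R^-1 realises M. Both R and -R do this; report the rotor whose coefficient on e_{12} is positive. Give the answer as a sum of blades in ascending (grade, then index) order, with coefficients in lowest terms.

Method: write R = a + b12*e_{12} + b13*e_{13} + b23*e_{23} with a^2 + b12^2 + b13^2 + b23^2 = 1 (so R^-1 = ~R). Expanding the columns R e_j ~R gives tr M = 4a^2 - 1 and, from the antisymmetric part, M21 - M12 = -4a*b12, M13 - M31 = 4a*b13, M32 - M23 = -4a*b23.
Here tr M = \frac{490439}{525625}, so a^2 = (1 + tr M)/4 = \frac{254016}{525625} and a = ±\frac{504}{725}. Taking a = \frac{504}{725}: M21 - M12 = -\frac{56448}{105125}, M13 - M31 = -\frac{296352}{525625}, M32 - M23 = \frac{193536}{105125}, giving b12 = \frac{28}{145}, b13 = -\frac{147}{725}, b23 = -\frac{96}{145}, i.e. R = \frac{504}{725} + \frac{28}{145} e_{12} - \frac{147}{725} e_{13} - \frac{96}{145} e_{23}.
Its e_{12} coefficient is already positive.
Answer: \frac{504}{725} + \frac{28}{145} e_{12} - \frac{147}{725} e_{13} - \frac{96}{145} e_{23}. Uniqueness: Spin(3) -> SO(3) maps R and -R to the same rotation of trace \frac{490439}{525625}; fixing the sign of the e_{12} coefficient removes the ambiguity.


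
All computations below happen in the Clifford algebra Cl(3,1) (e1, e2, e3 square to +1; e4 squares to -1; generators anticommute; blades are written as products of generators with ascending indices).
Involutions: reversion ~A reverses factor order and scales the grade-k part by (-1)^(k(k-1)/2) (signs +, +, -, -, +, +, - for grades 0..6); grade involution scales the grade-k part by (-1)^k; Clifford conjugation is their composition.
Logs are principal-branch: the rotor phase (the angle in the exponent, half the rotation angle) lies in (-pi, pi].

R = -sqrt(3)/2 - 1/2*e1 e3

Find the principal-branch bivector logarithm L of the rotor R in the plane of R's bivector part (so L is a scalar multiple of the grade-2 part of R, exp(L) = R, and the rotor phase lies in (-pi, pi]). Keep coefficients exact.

The scalar part of R is -sqrt(3)/2, which pins the rotor phase on the principal branch; dividing the bivector part by the sine of that phase recovers the unit plane, and L is the phase times that plane.
Concretely: cos(phase) = -sqrt(3)/2 gives phase = ±5*pi/6, and since phase/sin(phase) is even the sign is immaterial: L = (phase/sin(phase)) * <R>_2 = (5*pi/3) * <R>_2.
Answer: -5*pi/6*e1 e3


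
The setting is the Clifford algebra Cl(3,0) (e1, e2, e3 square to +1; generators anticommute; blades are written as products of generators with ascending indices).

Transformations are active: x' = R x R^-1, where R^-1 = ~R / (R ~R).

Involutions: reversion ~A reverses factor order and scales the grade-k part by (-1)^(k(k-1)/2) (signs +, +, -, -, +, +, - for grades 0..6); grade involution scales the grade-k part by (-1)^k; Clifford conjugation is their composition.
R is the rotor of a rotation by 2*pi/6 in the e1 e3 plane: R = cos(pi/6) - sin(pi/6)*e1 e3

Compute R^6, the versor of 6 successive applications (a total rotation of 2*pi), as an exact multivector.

Rotor phase runs at HALF the rotation angle; powers of one rotor simply add phase, so after 6 steps in e1 e3 the phase is 6*pi/6 = pi and R^6 = cos(pi) - sin(pi)*e1 e3.
cos(pi) = -1 and sin(pi) = 0, so R^6 = -1. The total rotation 2*pi is 1 full turn, so every vector returns to itself, yet the rotor is -1, on the OTHER sheet of the double cover (an odd number of 2*pi turns).
Answer: -1


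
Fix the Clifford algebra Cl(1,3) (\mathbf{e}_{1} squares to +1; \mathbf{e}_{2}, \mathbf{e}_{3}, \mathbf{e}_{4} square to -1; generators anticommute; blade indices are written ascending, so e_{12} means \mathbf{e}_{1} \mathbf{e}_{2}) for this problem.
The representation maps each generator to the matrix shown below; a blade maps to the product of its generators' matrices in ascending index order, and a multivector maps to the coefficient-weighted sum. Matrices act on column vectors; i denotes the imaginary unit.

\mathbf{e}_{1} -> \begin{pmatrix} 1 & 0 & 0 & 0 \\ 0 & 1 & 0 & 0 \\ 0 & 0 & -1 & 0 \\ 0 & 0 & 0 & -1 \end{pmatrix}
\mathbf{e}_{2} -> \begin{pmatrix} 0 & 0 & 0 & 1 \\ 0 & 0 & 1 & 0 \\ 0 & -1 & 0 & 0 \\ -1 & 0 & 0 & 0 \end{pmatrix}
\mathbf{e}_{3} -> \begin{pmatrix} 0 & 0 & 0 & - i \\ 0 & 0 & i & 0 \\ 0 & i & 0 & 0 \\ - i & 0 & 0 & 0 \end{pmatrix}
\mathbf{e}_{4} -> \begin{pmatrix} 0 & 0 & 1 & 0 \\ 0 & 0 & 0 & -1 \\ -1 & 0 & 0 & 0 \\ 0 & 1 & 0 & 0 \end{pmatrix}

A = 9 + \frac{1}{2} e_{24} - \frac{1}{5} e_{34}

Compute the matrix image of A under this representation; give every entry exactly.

Bivector images (products of the table entries): rho(e_{24}) = rho(\mathbf{e}_{2})rho(\mathbf{e}_{4}) = \begin{pmatrix} 0 & 1 & 0 & 0 \\ -1 & 0 & 0 & 0 \\ 0 & 0 & 0 & 1 \\ 0 & 0 & -1 & 0 \end{pmatrix}; rho(e_{34}) = rho(\mathbf{e}_{3})rho(\mathbf{e}_{4}) = \begin{pmatrix} 0 & - i & 0 & 0 \\ - i & 0 & 0 & 0 \\ 0 & 0 & 0 & - i \\ 0 & 0 & - i & 0 \end{pmatrix}.
M = (9)*1 + (\frac{1}{2})*rho(e_{24}) + (-\frac{1}{5})*rho(e_{34}), summed entrywise (1 is the identity matrix):
Answer: \begin{pmatrix} 9 & \frac{1}{2} + \frac{i}{5} & 0 & 0 \\ - \frac{1}{2} + \frac{i}{5} & 9 & 0 & 0 \\ 0 & 0 & 9 & \frac{1}{2} + \frac{i}{5} \\ 0 & 0 & - \frac{1}{2} + \frac{i}{5} & 9 \end{pmatrix}


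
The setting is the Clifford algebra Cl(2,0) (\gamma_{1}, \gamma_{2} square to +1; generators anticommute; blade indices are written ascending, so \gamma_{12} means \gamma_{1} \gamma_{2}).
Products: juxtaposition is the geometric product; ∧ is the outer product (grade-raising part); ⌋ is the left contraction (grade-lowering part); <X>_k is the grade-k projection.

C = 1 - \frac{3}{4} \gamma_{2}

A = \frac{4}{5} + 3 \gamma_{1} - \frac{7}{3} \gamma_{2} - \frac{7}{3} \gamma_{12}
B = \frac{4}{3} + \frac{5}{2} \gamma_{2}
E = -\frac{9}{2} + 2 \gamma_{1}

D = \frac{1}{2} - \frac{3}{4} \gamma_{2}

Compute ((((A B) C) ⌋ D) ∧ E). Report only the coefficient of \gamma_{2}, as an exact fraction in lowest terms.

step 1: -\frac{143}{30} - \frac{11}{6} \gamma_{1} - \frac{10}{9} \gamma_{2} + \frac{79}{18} \gamma_{12}
step 2: -\frac{59}{15} - \frac{41}{8} \gamma_{1} + \frac{887}{360} \gamma_{2} + \frac{415}{72} \gamma_{12}
step 3: -\frac{1831}{480} + \frac{59}{20} \gamma_{2}
step 4: \frac{5493}{320} - \frac{1831}{240} \gamma_{1} - \frac{531}{40} \gamma_{2} - \frac{59}{10} \gamma_{12}
Answer: -\frac{531}{40}


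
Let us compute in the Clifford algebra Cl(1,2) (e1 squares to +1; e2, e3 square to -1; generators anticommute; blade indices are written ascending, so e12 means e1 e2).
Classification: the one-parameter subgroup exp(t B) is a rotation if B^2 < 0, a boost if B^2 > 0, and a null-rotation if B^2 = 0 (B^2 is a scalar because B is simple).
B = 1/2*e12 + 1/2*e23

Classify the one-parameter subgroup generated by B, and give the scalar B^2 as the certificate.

B^2 term by term: the squares give (1/2)^2*(e12)^2 + (1/2)^2*(e23)^2 = 1/4*(+1) + 1/4*(-1) = 0 (each basis 2-blade squares to minus the product of its generators' squares); cross terms between blades sharing an index anticommute and cancel. So B^2 = 0.
Answer: null-rotation, certificate B^2 = 0. Key observation: B^2 = 0 is a conjugation invariant, so its sign decides the class regardless of the surface form of B.


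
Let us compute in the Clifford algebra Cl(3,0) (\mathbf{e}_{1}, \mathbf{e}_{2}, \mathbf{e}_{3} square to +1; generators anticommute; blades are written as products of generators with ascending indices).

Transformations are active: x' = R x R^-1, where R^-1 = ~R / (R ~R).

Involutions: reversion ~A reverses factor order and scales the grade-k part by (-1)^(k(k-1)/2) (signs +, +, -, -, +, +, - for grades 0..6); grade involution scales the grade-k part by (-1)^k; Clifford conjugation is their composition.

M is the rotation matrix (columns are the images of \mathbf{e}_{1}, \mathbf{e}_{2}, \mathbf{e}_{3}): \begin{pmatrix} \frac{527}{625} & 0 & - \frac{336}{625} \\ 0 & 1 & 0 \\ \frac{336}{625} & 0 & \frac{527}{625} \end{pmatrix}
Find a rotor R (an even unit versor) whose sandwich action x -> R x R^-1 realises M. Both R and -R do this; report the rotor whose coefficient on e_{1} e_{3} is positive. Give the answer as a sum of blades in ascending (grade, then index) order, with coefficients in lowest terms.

Method: write R = a + b12*e_{1} e_{2} + b13*e_{1} e_{3} + b23*e_{2} e_{3} with a^2 + b12^2 + b13^2 + b23^2 = 1 (so R^-1 = ~R). Expanding the columns R e_j ~R gives tr M = 4a^2 - 1 and, from the antisymmetric part, M21 - M12 = -4a*b12, M13 - M31 = 4a*b13, M32 - M23 = -4a*b23.
Here tr M = \frac{1679}{625}, so a^2 = (1 + tr M)/4 = \frac{576}{625} and a = ±\frac{24}{25}. Taking a = \frac{24}{25}: M21 - M12 = 0, M13 - M31 = -\frac{672}{625}, M32 - M23 = 0, giving b12 = 0, b13 = -\frac{7}{25}, b23 = 0, i.e. R = \frac{24}{25} - \frac{7}{25} e_{1} e_{3}.
Its e_{1} e_{3} coefficient is negative, so report the other preimage -R.
Answer: -\frac{24}{25} + \frac{7}{25} e_{1} e_{3}. Why the constraint matters: R and -R act identically through the sandwich — M has trace \frac{1679}{625} either way — so only the sign condition on e_{1} e_{3} picks one of the two preimages.


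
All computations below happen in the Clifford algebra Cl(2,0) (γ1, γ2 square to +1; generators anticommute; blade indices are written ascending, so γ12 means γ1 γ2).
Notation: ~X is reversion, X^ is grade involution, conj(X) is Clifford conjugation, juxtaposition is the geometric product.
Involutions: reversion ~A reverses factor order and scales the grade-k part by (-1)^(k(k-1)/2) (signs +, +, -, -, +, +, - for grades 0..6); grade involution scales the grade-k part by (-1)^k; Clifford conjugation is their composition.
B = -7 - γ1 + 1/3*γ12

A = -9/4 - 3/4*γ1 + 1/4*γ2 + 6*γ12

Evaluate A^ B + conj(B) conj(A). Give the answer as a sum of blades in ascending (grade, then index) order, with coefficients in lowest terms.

first term: 13 - 35/12*γ1 + 8*γ2 - 43*γ12
second term: 29/2 - 89/12*γ1 - 4*γ2 + 85/2*γ12
Answer: 55/2 - 31/3*γ1 + 4*γ2 - 1/2*γ12


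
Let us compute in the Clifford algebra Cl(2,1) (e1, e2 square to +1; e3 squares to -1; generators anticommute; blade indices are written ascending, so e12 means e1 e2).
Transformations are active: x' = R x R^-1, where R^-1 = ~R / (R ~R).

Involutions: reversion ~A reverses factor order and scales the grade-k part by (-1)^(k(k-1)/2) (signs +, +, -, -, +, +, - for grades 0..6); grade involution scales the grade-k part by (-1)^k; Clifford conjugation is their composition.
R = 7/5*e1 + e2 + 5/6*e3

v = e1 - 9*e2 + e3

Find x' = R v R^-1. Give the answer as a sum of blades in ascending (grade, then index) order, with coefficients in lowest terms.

~R = 7/5*e1 + e2 + 5/6*e3, and R ~R = 2039/900, so R^-1 = ~R / (2039/900).
R v = -253/30 - 68/5*e12 + 17/30*e13 + 17/2*e23
Answer: -23291/2039*e1 + 3171/2039*e2 - 14689/2039*e3


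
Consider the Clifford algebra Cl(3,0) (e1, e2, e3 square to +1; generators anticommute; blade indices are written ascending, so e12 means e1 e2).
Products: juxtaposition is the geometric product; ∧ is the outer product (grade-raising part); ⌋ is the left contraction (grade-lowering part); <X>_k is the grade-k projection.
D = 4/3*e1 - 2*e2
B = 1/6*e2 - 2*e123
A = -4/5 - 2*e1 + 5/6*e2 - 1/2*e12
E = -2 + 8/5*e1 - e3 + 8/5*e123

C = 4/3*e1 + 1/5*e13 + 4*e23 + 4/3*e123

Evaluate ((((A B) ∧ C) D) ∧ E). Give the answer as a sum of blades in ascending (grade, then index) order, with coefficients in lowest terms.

step 1: 5/36 - 1/12*e1 - 2/15*e2 - e3 - 1/3*e12 + 5/3*e13 + 4*e23 + 8/5*e123
step 2: 5/27*e1 + 8/45*e12 + 49/36*e13 + 5/9*e23 + 3518/675*e123
step 3: 20/81 - 16/45*e1 - 32/135*e2 - 19/27*e3 - 10/27*e12 + 7036/675*e13 + 14072/2025*e23 + 187/54*e123
step 4: -40/81 + 448/405*e1 + 64/135*e2 + 94/81*e3 + 28/25*e12 - 13072/675*e13 - 27664/2025*e23 + 50201/10125*e123
Answer: -40/81 + 448/405*e1 + 64/135*e2 + 94/81*e3 + 28/25*e12 - 13072/675*e13 - 27664/2025*e23 + 50201/10125*e123


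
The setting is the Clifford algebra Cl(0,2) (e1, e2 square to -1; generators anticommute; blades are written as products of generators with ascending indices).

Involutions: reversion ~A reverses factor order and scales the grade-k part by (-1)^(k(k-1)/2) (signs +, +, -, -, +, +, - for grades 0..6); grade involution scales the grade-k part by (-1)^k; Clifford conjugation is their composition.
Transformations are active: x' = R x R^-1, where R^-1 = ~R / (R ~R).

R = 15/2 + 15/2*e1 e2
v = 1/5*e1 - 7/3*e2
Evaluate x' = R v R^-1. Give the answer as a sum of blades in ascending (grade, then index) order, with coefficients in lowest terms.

~R = 15/2 - 15/2*e1 e2, and R ~R = 225/2, so R^-1 = ~R / (225/2).
R v = 19*e1 - 16*e2
Answer: 7/3*e1 + 1/5*e2


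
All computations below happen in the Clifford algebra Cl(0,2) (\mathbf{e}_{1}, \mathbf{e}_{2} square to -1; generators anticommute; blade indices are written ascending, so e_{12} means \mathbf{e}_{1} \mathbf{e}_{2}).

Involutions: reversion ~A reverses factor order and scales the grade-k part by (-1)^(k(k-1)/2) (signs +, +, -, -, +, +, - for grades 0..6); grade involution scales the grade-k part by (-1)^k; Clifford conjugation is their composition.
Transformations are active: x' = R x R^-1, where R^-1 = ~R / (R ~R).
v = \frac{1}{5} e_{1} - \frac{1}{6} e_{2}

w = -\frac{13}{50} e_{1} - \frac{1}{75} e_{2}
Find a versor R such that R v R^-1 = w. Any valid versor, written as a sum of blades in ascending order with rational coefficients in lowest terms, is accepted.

Here q(v) = q(w) = -\frac{61}{900}; the classical choice R = v + w = -\frac{3}{50} e_{1} - \frac{9}{50} e_{2} then realises v -> w under the sandwich.
Answer: -\frac{3}{50} e_{1} - \frac{9}{50} e_{2}
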